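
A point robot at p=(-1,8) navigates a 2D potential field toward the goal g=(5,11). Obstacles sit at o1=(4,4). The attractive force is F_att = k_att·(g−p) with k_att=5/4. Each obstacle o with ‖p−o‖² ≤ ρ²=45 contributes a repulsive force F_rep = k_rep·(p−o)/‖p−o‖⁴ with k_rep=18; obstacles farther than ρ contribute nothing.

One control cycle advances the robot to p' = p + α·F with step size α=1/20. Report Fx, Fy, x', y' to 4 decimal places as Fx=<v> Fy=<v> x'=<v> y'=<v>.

Fx=7.4465 Fy=3.7928 x'=-0.6277 y'=8.1896

F_att = 5/4·(g−p) = 5/4·(6,3) = (7.5000,3.7500)
o1: d²=41 ≤ ρ²=45; F_rep = 18·(-5,4)/41² = (-0.0535,0.0428)
F = F_att + ΣF_rep = (7.4465,3.7928)
p' = p + 1/20·F = (-0.6277,8.1896)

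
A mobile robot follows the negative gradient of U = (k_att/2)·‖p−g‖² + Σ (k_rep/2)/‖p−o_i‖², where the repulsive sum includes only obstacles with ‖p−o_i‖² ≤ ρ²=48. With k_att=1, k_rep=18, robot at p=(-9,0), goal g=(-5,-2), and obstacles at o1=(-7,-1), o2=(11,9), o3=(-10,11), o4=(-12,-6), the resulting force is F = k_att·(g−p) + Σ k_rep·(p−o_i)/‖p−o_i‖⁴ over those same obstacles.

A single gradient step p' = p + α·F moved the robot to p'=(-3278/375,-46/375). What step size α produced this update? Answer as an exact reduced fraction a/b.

α = 1/10

F_att = 1·(g−p) = 1·(4,-2) = (4.0000,-2.0000)
o1: d²=5 ≤ ρ²=48; F_rep = 18·(-2,1)/5² = (-1.4400,0.7200)
o2: d²=481 > ρ²=48 → inactive
o3: d²=122 > ρ²=48 → inactive
o4: d²=45 ≤ ρ²=48; F_rep = 18·(3,6)/45² = (0.0267,0.0533)
F = F_att + ΣF_rep = (2.5867,-1.2267)
Δp = p'−p = (0.2587,-0.1227); α = Δx/Fx = (97/375) / (194/75) = 1/10
check: Δy/Fy = (-46/375) / (-92/75) = 1/10 ✓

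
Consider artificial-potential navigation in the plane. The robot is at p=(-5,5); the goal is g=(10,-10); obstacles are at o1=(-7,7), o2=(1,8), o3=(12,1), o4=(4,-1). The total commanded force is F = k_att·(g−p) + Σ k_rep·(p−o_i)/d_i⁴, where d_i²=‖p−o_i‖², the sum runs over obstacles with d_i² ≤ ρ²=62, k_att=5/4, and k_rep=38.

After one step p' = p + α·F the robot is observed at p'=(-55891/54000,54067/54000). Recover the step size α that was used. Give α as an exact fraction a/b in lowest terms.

F_att = 5/4·(g−p) = 5/4·(15,-15) = (18.7500,-18.7500)
o1: d²=8 ≤ ρ²=62; F_rep = 38·(2,-2)/8² = (1.1875,-1.1875)
o2: d²=45 ≤ ρ²=62; F_rep = 38·(-6,-3)/45² = (-0.1126,-0.0563)
o3: d²=305 > ρ²=62 → inactive
o4: d²=117 > ρ²=62 → inactive
F = F_att + ΣF_rep = (19.8249,-19.9938)
Δp = p'−p = (3.9650,-3.9988); α = Δx/Fx = (214109/54000) / (214109/10800) = 1/5
check: Δy/Fy = (-215933/54000) / (-215933/10800) = 1/5 ✓

α = 1/5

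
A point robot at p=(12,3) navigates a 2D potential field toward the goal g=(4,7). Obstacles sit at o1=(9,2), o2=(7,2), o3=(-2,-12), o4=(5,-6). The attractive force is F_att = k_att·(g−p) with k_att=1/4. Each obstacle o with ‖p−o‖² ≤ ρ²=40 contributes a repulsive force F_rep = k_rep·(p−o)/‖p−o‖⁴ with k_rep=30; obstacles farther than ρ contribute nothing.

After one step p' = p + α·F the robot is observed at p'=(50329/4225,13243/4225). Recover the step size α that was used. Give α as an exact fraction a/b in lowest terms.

α = 1/10

F_att = 1/4·(g−p) = 1/4·(-8,4) = (-2.0000,1.0000)
o1: d²=10 ≤ ρ²=40; F_rep = 30·(3,1)/10² = (0.9000,0.3000)
o2: d²=26 ≤ ρ²=40; F_rep = 30·(5,1)/26² = (0.2219,0.0444)
o3: d²=421 > ρ²=40 → inactive
o4: d²=130 > ρ²=40 → inactive
F = F_att + ΣF_rep = (-0.8781,1.3444)
Δp = p'−p = (-0.0878,0.1344); α = Δx/Fx = (-371/4225) / (-742/845) = 1/10
check: Δy/Fy = (568/4225) / (1136/845) = 1/10 ✓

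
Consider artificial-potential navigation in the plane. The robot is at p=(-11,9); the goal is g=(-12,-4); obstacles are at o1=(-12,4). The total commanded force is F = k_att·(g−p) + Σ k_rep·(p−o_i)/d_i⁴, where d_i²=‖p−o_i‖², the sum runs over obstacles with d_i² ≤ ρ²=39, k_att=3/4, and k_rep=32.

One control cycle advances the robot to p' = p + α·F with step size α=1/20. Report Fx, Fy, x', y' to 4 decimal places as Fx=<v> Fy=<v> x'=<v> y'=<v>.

F_att = 3/4·(g−p) = 3/4·(-1,-13) = (-0.7500,-9.7500)
o1: d²=26 ≤ ρ²=39; F_rep = 32·(1,5)/26² = (0.0473,0.2367)
F = F_att + ΣF_rep = (-0.7027,-9.5133)
p' = p + 1/20·F = (-11.0351,8.5243)

Fx=-0.7027 Fy=-9.5133 x'=-11.0351 y'=8.5243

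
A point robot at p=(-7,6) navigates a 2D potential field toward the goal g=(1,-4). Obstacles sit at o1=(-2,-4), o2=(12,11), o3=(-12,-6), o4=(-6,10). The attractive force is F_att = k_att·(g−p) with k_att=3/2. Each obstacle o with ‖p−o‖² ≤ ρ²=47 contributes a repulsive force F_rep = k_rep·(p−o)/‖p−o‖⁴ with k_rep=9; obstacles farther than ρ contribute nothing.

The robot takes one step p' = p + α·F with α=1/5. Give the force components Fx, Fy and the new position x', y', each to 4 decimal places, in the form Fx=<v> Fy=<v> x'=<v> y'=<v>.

F_att = 3/2·(g−p) = 3/2·(8,-10) = (12.0000,-15.0000)
o1: d²=125 > ρ²=47 → inactive
o2: d²=386 > ρ²=47 → inactive
o3: d²=169 > ρ²=47 → inactive
o4: d²=17 ≤ ρ²=47; F_rep = 9·(-1,-4)/17² = (-0.0311,-0.1246)
F = F_att + ΣF_rep = (11.9689,-15.1246)
p' = p + 1/5·F = (-4.6062,2.9751)

Fx=11.9689 Fy=-15.1246 x'=-4.6062 y'=2.9751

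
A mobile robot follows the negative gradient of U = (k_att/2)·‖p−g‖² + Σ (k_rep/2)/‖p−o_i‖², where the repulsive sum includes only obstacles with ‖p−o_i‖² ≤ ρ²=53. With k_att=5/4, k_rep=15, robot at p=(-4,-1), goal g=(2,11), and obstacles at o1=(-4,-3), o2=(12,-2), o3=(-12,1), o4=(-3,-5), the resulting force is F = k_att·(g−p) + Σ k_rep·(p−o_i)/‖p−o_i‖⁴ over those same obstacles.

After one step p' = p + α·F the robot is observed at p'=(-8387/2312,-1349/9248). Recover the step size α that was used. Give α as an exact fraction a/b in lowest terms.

α = 1/20

F_att = 5/4·(g−p) = 5/4·(6,12) = (7.5000,15.0000)
o1: d²=4 ≤ ρ²=53; F_rep = 15·(0,2)/4² = (0.0000,1.8750)
o2: d²=257 > ρ²=53 → inactive
o3: d²=68 > ρ²=53 → inactive
o4: d²=17 ≤ ρ²=53; F_rep = 15·(-1,4)/17² = (-0.0519,0.2076)
F = F_att + ΣF_rep = (7.4481,17.0826)
Δp = p'−p = (0.3724,0.8541); α = Δx/Fx = (861/2312) / (4305/578) = 1/20
check: Δy/Fy = (7899/9248) / (39495/2312) = 1/20 ✓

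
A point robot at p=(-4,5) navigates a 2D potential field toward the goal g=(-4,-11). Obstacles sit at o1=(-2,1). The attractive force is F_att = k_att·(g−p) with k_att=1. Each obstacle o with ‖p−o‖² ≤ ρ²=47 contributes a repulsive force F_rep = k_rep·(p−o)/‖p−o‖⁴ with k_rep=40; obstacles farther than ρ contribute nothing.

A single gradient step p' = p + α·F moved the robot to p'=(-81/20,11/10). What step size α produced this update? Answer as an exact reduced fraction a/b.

α = 1/4

F_att = 1·(g−p) = 1·(0,-16) = (0.0000,-16.0000)
o1: d²=20 ≤ ρ²=47; F_rep = 40·(-2,4)/20² = (-0.2000,0.4000)
F = F_att + ΣF_rep = (-0.2000,-15.6000)
Δp = p'−p = (-0.0500,-3.9000); α = Δx/Fx = (-1/20) / (-1/5) = 1/4
check: Δy/Fy = (-39/10) / (-78/5) = 1/4 ✓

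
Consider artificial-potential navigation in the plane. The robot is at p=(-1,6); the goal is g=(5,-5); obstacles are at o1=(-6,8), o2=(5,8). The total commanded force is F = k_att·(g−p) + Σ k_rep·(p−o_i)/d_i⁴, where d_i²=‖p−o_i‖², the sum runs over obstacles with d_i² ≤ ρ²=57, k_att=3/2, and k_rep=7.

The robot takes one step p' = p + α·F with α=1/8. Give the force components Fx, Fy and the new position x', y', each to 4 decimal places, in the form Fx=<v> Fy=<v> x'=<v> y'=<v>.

Fx=9.0154 Fy=-16.5254 x'=0.1269 y'=3.9343

F_att = 3/2·(g−p) = 3/2·(6,-11) = (9.0000,-16.5000)
o1: d²=29 ≤ ρ²=57; F_rep = 7·(5,-2)/29² = (0.0416,-0.0166)
o2: d²=40 ≤ ρ²=57; F_rep = 7·(-6,-2)/40² = (-0.0262,-0.0088)
F = F_att + ΣF_rep = (9.0154,-16.5254)
p' = p + 1/8·F = (0.1269,3.9343)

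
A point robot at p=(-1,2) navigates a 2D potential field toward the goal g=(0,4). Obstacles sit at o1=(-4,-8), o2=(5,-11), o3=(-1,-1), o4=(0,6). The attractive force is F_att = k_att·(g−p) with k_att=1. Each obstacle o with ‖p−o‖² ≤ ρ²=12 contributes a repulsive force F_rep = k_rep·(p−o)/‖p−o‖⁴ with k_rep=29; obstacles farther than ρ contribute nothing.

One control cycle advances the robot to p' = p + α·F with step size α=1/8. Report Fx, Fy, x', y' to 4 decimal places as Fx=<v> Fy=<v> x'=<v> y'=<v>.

F_att = 1·(g−p) = 1·(1,2) = (1.0000,2.0000)
o1: d²=109 > ρ²=12 → inactive
o2: d²=205 > ρ²=12 → inactive
o3: d²=9 ≤ ρ²=12; F_rep = 29·(0,3)/9² = (0.0000,1.0741)
o4: d²=17 > ρ²=12 → inactive
F = F_att + ΣF_rep = (1.0000,3.0741)
p' = p + 1/8·F = (-0.8750,2.3843)

Fx=1.0000 Fy=3.0741 x'=-0.8750 y'=2.3843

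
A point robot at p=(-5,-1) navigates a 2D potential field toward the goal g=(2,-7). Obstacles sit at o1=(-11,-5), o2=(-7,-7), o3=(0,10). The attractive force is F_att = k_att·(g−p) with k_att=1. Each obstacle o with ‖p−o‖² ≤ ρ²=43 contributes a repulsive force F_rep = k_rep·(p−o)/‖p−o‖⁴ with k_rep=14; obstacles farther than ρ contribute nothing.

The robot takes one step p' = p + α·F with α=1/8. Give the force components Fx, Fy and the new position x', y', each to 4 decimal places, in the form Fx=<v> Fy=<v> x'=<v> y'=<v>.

Fx=7.0175 Fy=-5.9475 x'=-4.1228 y'=-1.7434

F_att = 1·(g−p) = 1·(7,-6) = (7.0000,-6.0000)
o1: d²=52 > ρ²=43 → inactive
o2: d²=40 ≤ ρ²=43; F_rep = 14·(2,6)/40² = (0.0175,0.0525)
o3: d²=146 > ρ²=43 → inactive
F = F_att + ΣF_rep = (7.0175,-5.9475)
p' = p + 1/8·F = (-4.1228,-1.7434)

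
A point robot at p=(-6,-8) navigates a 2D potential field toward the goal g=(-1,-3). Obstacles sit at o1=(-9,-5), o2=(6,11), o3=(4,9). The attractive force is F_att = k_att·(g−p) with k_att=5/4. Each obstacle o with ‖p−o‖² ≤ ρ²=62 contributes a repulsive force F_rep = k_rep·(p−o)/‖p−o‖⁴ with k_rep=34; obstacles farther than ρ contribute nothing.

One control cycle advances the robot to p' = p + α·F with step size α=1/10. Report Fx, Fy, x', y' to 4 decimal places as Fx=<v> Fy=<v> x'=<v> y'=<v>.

Fx=6.5648 Fy=5.9352 x'=-5.3435 y'=-7.4065

F_att = 5/4·(g−p) = 5/4·(5,5) = (6.2500,6.2500)
o1: d²=18 ≤ ρ²=62; F_rep = 34·(3,-3)/18² = (0.3148,-0.3148)
o2: d²=505 > ρ²=62 → inactive
o3: d²=389 > ρ²=62 → inactive
F = F_att + ΣF_rep = (6.5648,5.9352)
p' = p + 1/10·F = (-5.3435,-7.4065)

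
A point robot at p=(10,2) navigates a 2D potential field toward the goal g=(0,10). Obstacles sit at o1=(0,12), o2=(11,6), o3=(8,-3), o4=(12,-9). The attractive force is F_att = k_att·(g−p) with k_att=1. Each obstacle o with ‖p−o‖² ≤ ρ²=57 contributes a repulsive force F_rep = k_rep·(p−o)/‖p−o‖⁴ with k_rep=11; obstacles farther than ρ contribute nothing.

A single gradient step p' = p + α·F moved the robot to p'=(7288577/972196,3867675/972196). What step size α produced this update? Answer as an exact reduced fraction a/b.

F_att = 1·(g−p) = 1·(-10,8) = (-10.0000,8.0000)
o1: d²=200 > ρ²=57 → inactive
o2: d²=17 ≤ ρ²=57; F_rep = 11·(-1,-4)/17² = (-0.0381,-0.1522)
o3: d²=29 ≤ ρ²=57; F_rep = 11·(2,5)/29² = (0.0262,0.0654)
o4: d²=125 > ρ²=57 → inactive
F = F_att + ΣF_rep = (-10.0119,7.9131)
Δp = p'−p = (-2.5030,1.9783); α = Δx/Fx = (-2433383/972196) / (-2433383/243049) = 1/4
check: Δy/Fy = (1923283/972196) / (1923283/243049) = 1/4 ✓

α = 1/4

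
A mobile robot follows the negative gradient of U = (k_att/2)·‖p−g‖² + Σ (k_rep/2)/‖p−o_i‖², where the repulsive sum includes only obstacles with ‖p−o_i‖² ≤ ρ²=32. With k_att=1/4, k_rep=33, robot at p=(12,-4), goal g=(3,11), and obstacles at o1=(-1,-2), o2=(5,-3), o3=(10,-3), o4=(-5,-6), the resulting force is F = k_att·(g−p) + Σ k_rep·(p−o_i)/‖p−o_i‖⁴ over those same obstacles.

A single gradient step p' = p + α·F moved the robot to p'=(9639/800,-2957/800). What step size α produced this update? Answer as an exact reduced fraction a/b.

α = 1/8

F_att = 1/4·(g−p) = 1/4·(-9,15) = (-2.2500,3.7500)
o1: d²=173 > ρ²=32 → inactive
o2: d²=50 > ρ²=32 → inactive
o3: d²=5 ≤ ρ²=32; F_rep = 33·(2,-1)/5² = (2.6400,-1.3200)
o4: d²=293 > ρ²=32 → inactive
F = F_att + ΣF_rep = (0.3900,2.4300)
Δp = p'−p = (0.0488,0.3038); α = Δx/Fx = (39/800) / (39/100) = 1/8
check: Δy/Fy = (243/800) / (243/100) = 1/8 ✓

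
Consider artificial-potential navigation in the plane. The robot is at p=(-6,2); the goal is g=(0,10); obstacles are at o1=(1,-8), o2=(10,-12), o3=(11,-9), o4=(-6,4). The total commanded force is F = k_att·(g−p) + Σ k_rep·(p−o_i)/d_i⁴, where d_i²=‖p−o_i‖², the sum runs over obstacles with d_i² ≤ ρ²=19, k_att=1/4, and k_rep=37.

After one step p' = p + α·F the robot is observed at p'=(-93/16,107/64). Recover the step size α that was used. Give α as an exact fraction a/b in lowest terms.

F_att = 1/4·(g−p) = 1/4·(6,8) = (1.5000,2.0000)
o1: d²=149 > ρ²=19 → inactive
o2: d²=452 > ρ²=19 → inactive
o3: d²=410 > ρ²=19 → inactive
o4: d²=4 ≤ ρ²=19; F_rep = 37·(0,-2)/4² = (0.0000,-4.6250)
F = F_att + ΣF_rep = (1.5000,-2.6250)
Δp = p'−p = (0.1875,-0.3281); α = Δx/Fx = (3/16) / (3/2) = 1/8
check: Δy/Fy = (-21/64) / (-21/8) = 1/8 ✓

α = 1/8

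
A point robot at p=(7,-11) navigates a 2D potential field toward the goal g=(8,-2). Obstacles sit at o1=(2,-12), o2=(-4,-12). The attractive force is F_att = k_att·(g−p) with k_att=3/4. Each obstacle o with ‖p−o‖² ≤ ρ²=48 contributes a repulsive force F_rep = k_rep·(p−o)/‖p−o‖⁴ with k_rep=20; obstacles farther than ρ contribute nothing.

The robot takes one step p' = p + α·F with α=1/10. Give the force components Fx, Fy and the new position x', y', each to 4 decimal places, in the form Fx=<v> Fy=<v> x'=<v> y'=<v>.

F_att = 3/4·(g−p) = 3/4·(1,9) = (0.7500,6.7500)
o1: d²=26 ≤ ρ²=48; F_rep = 20·(5,1)/26² = (0.1479,0.0296)
o2: d²=122 > ρ²=48 → inactive
F = F_att + ΣF_rep = (0.8979,6.7796)
p' = p + 1/10·F = (7.0898,-10.3220)

Fx=0.8979 Fy=6.7796 x'=7.0898 y'=-10.3220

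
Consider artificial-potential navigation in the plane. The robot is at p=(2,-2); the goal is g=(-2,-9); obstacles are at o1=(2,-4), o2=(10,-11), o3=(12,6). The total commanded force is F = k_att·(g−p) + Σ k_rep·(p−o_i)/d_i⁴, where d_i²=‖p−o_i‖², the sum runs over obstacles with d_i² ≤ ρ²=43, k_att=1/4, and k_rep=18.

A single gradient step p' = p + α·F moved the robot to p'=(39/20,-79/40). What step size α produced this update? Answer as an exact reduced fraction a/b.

F_att = 1/4·(g−p) = 1/4·(-4,-7) = (-1.0000,-1.7500)
o1: d²=4 ≤ ρ²=43; F_rep = 18·(0,2)/4² = (0.0000,2.2500)
o2: d²=145 > ρ²=43 → inactive
o3: d²=164 > ρ²=43 → inactive
F = F_att + ΣF_rep = (-1.0000,0.5000)
Δp = p'−p = (-0.0500,0.0250); α = Δx/Fx = (-1/20) / (-1) = 1/20
check: Δy/Fy = (1/40) / (1/2) = 1/20 ✓

α = 1/20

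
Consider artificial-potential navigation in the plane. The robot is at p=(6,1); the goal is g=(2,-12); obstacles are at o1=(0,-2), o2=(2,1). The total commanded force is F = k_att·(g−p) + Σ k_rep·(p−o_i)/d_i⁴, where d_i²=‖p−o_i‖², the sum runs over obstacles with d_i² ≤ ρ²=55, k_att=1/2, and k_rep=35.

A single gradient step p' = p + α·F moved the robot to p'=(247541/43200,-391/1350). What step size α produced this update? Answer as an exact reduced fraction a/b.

F_att = 1/2·(g−p) = 1/2·(-4,-13) = (-2.0000,-6.5000)
o1: d²=45 ≤ ρ²=55; F_rep = 35·(6,3)/45² = (0.1037,0.0519)
o2: d²=16 ≤ ρ²=55; F_rep = 35·(4,0)/16² = (0.5469,0.0000)
F = F_att + ΣF_rep = (-1.3494,-6.4481)
Δp = p'−p = (-0.2699,-1.2896); α = Δx/Fx = (-11659/43200) / (-11659/8640) = 1/5
check: Δy/Fy = (-1741/1350) / (-1741/270) = 1/5 ✓

α = 1/5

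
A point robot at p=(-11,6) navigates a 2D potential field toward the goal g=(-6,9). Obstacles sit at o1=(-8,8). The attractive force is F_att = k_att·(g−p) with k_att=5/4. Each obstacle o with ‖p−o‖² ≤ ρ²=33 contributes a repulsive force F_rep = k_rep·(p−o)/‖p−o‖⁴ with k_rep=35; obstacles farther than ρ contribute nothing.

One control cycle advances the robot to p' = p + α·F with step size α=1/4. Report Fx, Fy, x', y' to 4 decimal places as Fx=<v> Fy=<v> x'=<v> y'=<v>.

Fx=5.6287 Fy=3.3358 x'=-9.5928 y'=6.8339

F_att = 5/4·(g−p) = 5/4·(5,3) = (6.2500,3.7500)
o1: d²=13 ≤ ρ²=33; F_rep = 35·(-3,-2)/13² = (-0.6213,-0.4142)
F = F_att + ΣF_rep = (5.6287,3.3358)
p' = p + 1/4·F = (-9.5928,6.8339)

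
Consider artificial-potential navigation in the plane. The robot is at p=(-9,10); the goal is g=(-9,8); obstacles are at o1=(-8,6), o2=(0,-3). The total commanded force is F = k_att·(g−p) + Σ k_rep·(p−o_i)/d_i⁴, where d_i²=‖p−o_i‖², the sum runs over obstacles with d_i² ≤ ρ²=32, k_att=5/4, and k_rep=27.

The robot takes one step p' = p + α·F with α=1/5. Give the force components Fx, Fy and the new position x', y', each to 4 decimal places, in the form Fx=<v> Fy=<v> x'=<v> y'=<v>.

F_att = 5/4·(g−p) = 5/4·(0,-2) = (0.0000,-2.5000)
o1: d²=17 ≤ ρ²=32; F_rep = 27·(-1,4)/17² = (-0.0934,0.3737)
o2: d²=250 > ρ²=32 → inactive
F = F_att + ΣF_rep = (-0.0934,-2.1263)
p' = p + 1/5·F = (-9.0187,9.5747)

Fx=-0.0934 Fy=-2.1263 x'=-9.0187 y'=9.5747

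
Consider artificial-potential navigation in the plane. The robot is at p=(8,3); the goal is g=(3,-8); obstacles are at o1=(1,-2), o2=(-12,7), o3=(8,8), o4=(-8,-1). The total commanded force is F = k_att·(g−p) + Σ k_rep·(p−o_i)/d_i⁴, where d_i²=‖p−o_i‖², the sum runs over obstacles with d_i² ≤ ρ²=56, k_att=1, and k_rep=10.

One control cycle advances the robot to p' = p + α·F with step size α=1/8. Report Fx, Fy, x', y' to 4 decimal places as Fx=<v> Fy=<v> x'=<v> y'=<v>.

Fx=-5.0000 Fy=-11.0800 x'=7.3750 y'=1.6150

F_att = 1·(g−p) = 1·(-5,-11) = (-5.0000,-11.0000)
o1: d²=74 > ρ²=56 → inactive
o2: d²=416 > ρ²=56 → inactive
o3: d²=25 ≤ ρ²=56; F_rep = 10·(0,-5)/25² = (0.0000,-0.0800)
o4: d²=272 > ρ²=56 → inactive
F = F_att + ΣF_rep = (-5.0000,-11.0800)
p' = p + 1/8·F = (7.3750,1.6150)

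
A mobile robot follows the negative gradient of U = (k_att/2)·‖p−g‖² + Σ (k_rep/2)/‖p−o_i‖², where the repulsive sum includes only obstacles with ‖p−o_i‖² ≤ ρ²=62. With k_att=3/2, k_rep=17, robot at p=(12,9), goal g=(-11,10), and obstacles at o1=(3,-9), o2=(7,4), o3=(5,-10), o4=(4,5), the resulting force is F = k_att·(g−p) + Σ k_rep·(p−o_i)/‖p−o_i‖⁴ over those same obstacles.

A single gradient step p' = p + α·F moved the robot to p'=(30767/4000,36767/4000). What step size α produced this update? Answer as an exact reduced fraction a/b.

F_att = 3/2·(g−p) = 3/2·(-23,1) = (-34.5000,1.5000)
o1: d²=405 > ρ²=62 → inactive
o2: d²=50 ≤ ρ²=62; F_rep = 17·(5,5)/50² = (0.0340,0.0340)
o3: d²=410 > ρ²=62 → inactive
o4: d²=80 > ρ²=62 → inactive
F = F_att + ΣF_rep = (-34.4660,1.5340)
Δp = p'−p = (-4.3083,0.1918); α = Δx/Fx = (-17233/4000) / (-17233/500) = 1/8
check: Δy/Fy = (767/4000) / (767/500) = 1/8 ✓

α = 1/8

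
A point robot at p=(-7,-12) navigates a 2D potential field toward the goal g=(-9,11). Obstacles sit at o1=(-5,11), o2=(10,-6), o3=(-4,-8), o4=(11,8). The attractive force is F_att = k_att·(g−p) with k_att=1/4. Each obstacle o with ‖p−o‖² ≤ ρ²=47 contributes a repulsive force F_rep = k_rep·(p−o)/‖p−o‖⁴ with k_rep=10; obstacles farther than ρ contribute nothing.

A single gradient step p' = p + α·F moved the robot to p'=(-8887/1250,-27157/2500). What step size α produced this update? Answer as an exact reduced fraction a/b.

α = 1/5

F_att = 1/4·(g−p) = 1/4·(-2,23) = (-0.5000,5.7500)
o1: d²=533 > ρ²=47 → inactive
o2: d²=325 > ρ²=47 → inactive
o3: d²=25 ≤ ρ²=47; F_rep = 10·(-3,-4)/25² = (-0.0480,-0.0640)
o4: d²=724 > ρ²=47 → inactive
F = F_att + ΣF_rep = (-0.5480,5.6860)
Δp = p'−p = (-0.1096,1.1372); α = Δx/Fx = (-137/1250) / (-137/250) = 1/5
check: Δy/Fy = (2843/2500) / (2843/500) = 1/5 ✓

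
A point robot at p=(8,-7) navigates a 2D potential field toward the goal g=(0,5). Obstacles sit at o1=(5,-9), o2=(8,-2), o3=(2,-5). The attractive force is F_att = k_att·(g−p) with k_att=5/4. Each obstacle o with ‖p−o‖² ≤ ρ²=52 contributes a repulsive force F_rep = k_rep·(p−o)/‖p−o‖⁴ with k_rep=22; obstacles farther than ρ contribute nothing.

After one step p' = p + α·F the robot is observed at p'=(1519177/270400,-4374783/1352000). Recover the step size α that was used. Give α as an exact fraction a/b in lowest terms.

F_att = 5/4·(g−p) = 5/4·(-8,12) = (-10.0000,15.0000)
o1: d²=13 ≤ ρ²=52; F_rep = 22·(3,2)/13² = (0.3905,0.2604)
o2: d²=25 ≤ ρ²=52; F_rep = 22·(0,-5)/25² = (0.0000,-0.1760)
o3: d²=40 ≤ ρ²=52; F_rep = 22·(6,-2)/40² = (0.0825,-0.0275)
F = F_att + ΣF_rep = (-9.5270,15.0569)
Δp = p'−p = (-2.3817,3.7642); α = Δx/Fx = (-644023/270400) / (-644023/67600) = 1/4
check: Δy/Fy = (5089217/1352000) / (5089217/338000) = 1/4 ✓

α = 1/4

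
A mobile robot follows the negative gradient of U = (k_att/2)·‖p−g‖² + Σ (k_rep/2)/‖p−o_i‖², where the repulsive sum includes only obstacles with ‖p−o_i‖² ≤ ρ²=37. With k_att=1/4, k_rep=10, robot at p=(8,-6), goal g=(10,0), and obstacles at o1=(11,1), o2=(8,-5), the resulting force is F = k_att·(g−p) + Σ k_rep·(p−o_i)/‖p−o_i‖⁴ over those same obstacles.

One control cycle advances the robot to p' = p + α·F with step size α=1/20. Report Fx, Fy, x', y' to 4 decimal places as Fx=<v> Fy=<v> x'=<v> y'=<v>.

F_att = 1/4·(g−p) = 1/4·(2,6) = (0.5000,1.5000)
o1: d²=58 > ρ²=37 → inactive
o2: d²=1 ≤ ρ²=37; F_rep = 10·(0,-1)/1² = (0.0000,-10.0000)
F = F_att + ΣF_rep = (0.5000,-8.5000)
p' = p + 1/20·F = (8.0250,-6.4250)

Fx=0.5000 Fy=-8.5000 x'=8.0250 y'=-6.4250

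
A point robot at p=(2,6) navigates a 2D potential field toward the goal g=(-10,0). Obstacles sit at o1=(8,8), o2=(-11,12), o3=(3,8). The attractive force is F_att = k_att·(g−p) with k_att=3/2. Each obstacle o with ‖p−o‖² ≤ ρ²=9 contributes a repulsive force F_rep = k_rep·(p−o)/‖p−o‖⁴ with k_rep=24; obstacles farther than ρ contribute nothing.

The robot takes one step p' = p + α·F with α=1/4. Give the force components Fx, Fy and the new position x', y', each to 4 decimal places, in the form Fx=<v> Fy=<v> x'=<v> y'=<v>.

F_att = 3/2·(g−p) = 3/2·(-12,-6) = (-18.0000,-9.0000)
o1: d²=40 > ρ²=9 → inactive
o2: d²=205 > ρ²=9 → inactive
o3: d²=5 ≤ ρ²=9; F_rep = 24·(-1,-2)/5² = (-0.9600,-1.9200)
F = F_att + ΣF_rep = (-18.9600,-10.9200)
p' = p + 1/4·F = (-2.7400,3.2700)

Fx=-18.9600 Fy=-10.9200 x'=-2.7400 y'=3.2700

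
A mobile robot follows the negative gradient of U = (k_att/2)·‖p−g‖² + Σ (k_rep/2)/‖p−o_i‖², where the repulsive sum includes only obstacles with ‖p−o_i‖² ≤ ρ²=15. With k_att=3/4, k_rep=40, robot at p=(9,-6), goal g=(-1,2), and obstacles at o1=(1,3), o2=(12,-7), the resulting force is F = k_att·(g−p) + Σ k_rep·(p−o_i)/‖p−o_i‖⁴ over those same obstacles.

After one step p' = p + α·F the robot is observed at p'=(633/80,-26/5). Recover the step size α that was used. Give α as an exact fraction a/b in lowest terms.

F_att = 3/4·(g−p) = 3/4·(-10,8) = (-7.5000,6.0000)
o1: d²=145 > ρ²=15 → inactive
o2: d²=10 ≤ ρ²=15; F_rep = 40·(-3,1)/10² = (-1.2000,0.4000)
F = F_att + ΣF_rep = (-8.7000,6.4000)
Δp = p'−p = (-1.0875,0.8000); α = Δx/Fx = (-87/80) / (-87/10) = 1/8
check: Δy/Fy = (4/5) / (32/5) = 1/8 ✓

α = 1/8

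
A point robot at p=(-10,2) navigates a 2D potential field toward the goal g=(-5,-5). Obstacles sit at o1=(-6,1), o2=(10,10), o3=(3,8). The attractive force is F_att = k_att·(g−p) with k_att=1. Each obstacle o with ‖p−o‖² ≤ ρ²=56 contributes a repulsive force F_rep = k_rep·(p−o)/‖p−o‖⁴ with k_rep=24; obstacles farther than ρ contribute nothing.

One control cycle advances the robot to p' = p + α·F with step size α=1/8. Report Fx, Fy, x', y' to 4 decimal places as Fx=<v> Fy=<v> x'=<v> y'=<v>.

F_att = 1·(g−p) = 1·(5,-7) = (5.0000,-7.0000)
o1: d²=17 ≤ ρ²=56; F_rep = 24·(-4,1)/17² = (-0.3322,0.0830)
o2: d²=464 > ρ²=56 → inactive
o3: d²=205 > ρ²=56 → inactive
F = F_att + ΣF_rep = (4.6678,-6.9170)
p' = p + 1/8·F = (-9.4165,1.1354)

Fx=4.6678 Fy=-6.9170 x'=-9.4165 y'=1.1354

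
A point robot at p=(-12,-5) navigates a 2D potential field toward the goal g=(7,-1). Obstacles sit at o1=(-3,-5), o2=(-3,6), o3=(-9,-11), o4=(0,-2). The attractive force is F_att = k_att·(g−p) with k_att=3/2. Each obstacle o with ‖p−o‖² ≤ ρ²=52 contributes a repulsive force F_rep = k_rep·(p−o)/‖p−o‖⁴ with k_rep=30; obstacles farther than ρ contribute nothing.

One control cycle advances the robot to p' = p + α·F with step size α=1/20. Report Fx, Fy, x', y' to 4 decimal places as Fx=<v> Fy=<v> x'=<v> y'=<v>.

Fx=28.4556 Fy=6.0889 x'=-10.5772 y'=-4.6956

F_att = 3/2·(g−p) = 3/2·(19,4) = (28.5000,6.0000)
o1: d²=81 > ρ²=52 → inactive
o2: d²=202 > ρ²=52 → inactive
o3: d²=45 ≤ ρ²=52; F_rep = 30·(-3,6)/45² = (-0.0444,0.0889)
o4: d²=153 > ρ²=52 → inactive
F = F_att + ΣF_rep = (28.4556,6.0889)
p' = p + 1/20·F = (-10.5772,-4.6956)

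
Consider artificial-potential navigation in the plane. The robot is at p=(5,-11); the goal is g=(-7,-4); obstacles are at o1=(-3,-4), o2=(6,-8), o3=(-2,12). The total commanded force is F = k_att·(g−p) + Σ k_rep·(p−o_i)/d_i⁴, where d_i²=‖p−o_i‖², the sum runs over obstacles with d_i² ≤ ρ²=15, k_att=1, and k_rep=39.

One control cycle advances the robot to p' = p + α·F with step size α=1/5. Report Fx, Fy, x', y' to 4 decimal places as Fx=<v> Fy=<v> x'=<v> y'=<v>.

F_att = 1·(g−p) = 1·(-12,7) = (-12.0000,7.0000)
o1: d²=113 > ρ²=15 → inactive
o2: d²=10 ≤ ρ²=15; F_rep = 39·(-1,-3)/10² = (-0.3900,-1.1700)
o3: d²=578 > ρ²=15 → inactive
F = F_att + ΣF_rep = (-12.3900,5.8300)
p' = p + 1/5·F = (2.5220,-9.8340)

Fx=-12.3900 Fy=5.8300 x'=2.5220 y'=-9.8340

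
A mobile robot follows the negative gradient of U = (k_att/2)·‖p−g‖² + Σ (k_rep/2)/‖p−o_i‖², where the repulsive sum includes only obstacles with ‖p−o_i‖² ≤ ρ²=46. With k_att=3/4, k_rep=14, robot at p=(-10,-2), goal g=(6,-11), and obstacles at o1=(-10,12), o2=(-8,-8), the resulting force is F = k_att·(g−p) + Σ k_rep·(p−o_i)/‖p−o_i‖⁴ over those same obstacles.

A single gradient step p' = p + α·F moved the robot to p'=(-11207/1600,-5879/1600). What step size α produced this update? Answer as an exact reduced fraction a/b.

F_att = 3/4·(g−p) = 3/4·(16,-9) = (12.0000,-6.7500)
o1: d²=196 > ρ²=46 → inactive
o2: d²=40 ≤ ρ²=46; F_rep = 14·(-2,6)/40² = (-0.0175,0.0525)
F = F_att + ΣF_rep = (11.9825,-6.6975)
Δp = p'−p = (2.9956,-1.6744); α = Δx/Fx = (4793/1600) / (4793/400) = 1/4
check: Δy/Fy = (-2679/1600) / (-2679/400) = 1/4 ✓

α = 1/4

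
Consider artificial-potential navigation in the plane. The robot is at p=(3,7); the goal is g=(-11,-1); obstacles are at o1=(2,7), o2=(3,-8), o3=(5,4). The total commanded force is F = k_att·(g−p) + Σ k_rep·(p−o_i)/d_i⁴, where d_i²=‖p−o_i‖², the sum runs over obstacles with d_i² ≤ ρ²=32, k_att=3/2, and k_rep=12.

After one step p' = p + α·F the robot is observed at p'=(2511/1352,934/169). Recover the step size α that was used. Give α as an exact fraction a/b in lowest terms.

α = 1/8

F_att = 3/2·(g−p) = 3/2·(-14,-8) = (-21.0000,-12.0000)
o1: d²=1 ≤ ρ²=32; F_rep = 12·(1,0)/1² = (12.0000,0.0000)
o2: d²=225 > ρ²=32 → inactive
o3: d²=13 ≤ ρ²=32; F_rep = 12·(-2,3)/13² = (-0.1420,0.2130)
F = F_att + ΣF_rep = (-9.1420,-11.7870)
Δp = p'−p = (-1.1428,-1.4734); α = Δx/Fx = (-1545/1352) / (-1545/169) = 1/8
check: Δy/Fy = (-249/169) / (-1992/169) = 1/8 ✓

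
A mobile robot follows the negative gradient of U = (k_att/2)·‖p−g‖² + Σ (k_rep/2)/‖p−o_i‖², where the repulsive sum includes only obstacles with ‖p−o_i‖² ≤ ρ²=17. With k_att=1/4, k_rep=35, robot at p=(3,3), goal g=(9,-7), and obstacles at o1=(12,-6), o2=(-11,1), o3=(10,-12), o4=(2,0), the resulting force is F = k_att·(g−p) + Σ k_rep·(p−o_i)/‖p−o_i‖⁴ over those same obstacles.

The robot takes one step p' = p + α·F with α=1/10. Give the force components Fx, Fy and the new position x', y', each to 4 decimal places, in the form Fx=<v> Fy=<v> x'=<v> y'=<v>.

F_att = 1/4·(g−p) = 1/4·(6,-10) = (1.5000,-2.5000)
o1: d²=162 > ρ²=17 → inactive
o2: d²=200 > ρ²=17 → inactive
o3: d²=274 > ρ²=17 → inactive
o4: d²=10 ≤ ρ²=17; F_rep = 35·(1,3)/10² = (0.3500,1.0500)
F = F_att + ΣF_rep = (1.8500,-1.4500)
p' = p + 1/10·F = (3.1850,2.8550)

Fx=1.8500 Fy=-1.4500 x'=3.1850 y'=2.8550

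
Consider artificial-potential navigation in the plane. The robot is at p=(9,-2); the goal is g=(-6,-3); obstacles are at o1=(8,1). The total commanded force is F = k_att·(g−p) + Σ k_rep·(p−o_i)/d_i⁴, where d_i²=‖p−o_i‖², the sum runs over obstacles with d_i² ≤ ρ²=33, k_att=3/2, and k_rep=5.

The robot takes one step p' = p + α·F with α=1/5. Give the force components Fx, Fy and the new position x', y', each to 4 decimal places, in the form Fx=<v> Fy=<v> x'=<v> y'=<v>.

Fx=-22.4500 Fy=-1.6500 x'=4.5100 y'=-2.3300

F_att = 3/2·(g−p) = 3/2·(-15,-1) = (-22.5000,-1.5000)
o1: d²=10 ≤ ρ²=33; F_rep = 5·(1,-3)/10² = (0.0500,-0.1500)
F = F_att + ΣF_rep = (-22.4500,-1.6500)
p' = p + 1/5·F = (4.5100,-2.3300)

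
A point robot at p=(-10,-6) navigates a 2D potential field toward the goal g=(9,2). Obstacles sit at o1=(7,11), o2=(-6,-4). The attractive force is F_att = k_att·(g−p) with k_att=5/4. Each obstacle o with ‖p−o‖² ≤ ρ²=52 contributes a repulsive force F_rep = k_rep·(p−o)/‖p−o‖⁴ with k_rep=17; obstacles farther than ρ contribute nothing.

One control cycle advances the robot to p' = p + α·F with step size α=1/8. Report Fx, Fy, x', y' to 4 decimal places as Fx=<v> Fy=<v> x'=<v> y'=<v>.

F_att = 5/4·(g−p) = 5/4·(19,8) = (23.7500,10.0000)
o1: d²=578 > ρ²=52 → inactive
o2: d²=20 ≤ ρ²=52; F_rep = 17·(-4,-2)/20² = (-0.1700,-0.0850)
F = F_att + ΣF_rep = (23.5800,9.9150)
p' = p + 1/8·F = (-7.0525,-4.7606)

Fx=23.5800 Fy=9.9150 x'=-7.0525 y'=-4.7606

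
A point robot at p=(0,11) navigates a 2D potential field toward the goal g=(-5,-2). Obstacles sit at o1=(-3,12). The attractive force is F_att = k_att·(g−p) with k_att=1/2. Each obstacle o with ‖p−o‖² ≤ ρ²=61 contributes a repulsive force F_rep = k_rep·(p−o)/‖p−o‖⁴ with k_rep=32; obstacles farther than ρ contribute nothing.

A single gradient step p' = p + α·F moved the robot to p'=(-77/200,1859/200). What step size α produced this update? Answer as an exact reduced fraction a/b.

α = 1/4

F_att = 1/2·(g−p) = 1/2·(-5,-13) = (-2.5000,-6.5000)
o1: d²=10 ≤ ρ²=61; F_rep = 32·(3,-1)/10² = (0.9600,-0.3200)
F = F_att + ΣF_rep = (-1.5400,-6.8200)
Δp = p'−p = (-0.3850,-1.7050); α = Δx/Fx = (-77/200) / (-77/50) = 1/4
check: Δy/Fy = (-341/200) / (-341/50) = 1/4 ✓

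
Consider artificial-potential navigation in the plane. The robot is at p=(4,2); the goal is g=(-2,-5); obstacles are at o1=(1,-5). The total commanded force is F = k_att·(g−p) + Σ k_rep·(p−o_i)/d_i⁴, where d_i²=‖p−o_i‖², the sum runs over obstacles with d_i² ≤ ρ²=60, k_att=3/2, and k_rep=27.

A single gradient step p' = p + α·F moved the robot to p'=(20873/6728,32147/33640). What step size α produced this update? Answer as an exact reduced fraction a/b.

α = 1/10

F_att = 3/2·(g−p) = 3/2·(-6,-7) = (-9.0000,-10.5000)
o1: d²=58 ≤ ρ²=60; F_rep = 27·(3,7)/58² = (0.0241,0.0562)
F = F_att + ΣF_rep = (-8.9759,-10.4438)
Δp = p'−p = (-0.8976,-1.0444); α = Δx/Fx = (-6039/6728) / (-30195/3364) = 1/10
check: Δy/Fy = (-35133/33640) / (-35133/3364) = 1/10 ✓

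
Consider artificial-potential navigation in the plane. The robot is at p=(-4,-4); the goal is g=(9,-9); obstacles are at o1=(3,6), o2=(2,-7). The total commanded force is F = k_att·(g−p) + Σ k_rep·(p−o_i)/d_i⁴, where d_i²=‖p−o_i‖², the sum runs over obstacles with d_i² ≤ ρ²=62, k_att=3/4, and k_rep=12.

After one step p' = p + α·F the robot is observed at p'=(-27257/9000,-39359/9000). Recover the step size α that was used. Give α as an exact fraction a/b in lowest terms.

F_att = 3/4·(g−p) = 3/4·(13,-5) = (9.7500,-3.7500)
o1: d²=149 > ρ²=62 → inactive
o2: d²=45 ≤ ρ²=62; F_rep = 12·(-6,3)/45² = (-0.0356,0.0178)
F = F_att + ΣF_rep = (9.7144,-3.7322)
Δp = p'−p = (0.9714,-0.3732); α = Δx/Fx = (8743/9000) / (8743/900) = 1/10
check: Δy/Fy = (-3359/9000) / (-3359/900) = 1/10 ✓

α = 1/10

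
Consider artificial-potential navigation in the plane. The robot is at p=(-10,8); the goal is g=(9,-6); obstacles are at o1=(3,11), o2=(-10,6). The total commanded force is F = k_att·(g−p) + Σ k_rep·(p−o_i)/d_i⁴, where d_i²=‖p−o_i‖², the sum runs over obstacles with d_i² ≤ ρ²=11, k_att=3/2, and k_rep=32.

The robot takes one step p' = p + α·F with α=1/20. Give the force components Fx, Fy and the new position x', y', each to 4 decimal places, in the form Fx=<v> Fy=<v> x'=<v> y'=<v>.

Fx=28.5000 Fy=-17.0000 x'=-8.5750 y'=7.1500

F_att = 3/2·(g−p) = 3/2·(19,-14) = (28.5000,-21.0000)
o1: d²=178 > ρ²=11 → inactive
o2: d²=4 ≤ ρ²=11; F_rep = 32·(0,2)/4² = (0.0000,4.0000)
F = F_att + ΣF_rep = (28.5000,-17.0000)
p' = p + 1/20·F = (-8.5750,7.1500)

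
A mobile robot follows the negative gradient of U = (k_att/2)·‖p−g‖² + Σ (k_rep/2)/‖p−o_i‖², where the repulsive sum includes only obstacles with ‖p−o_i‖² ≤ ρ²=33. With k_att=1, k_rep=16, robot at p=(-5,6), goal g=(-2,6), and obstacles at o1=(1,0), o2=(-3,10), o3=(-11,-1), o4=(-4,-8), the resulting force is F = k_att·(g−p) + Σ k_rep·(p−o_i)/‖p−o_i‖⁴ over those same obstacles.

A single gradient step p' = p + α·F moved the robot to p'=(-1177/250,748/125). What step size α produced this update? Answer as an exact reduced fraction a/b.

F_att = 1·(g−p) = 1·(3,0) = (3.0000,0.0000)
o1: d²=72 > ρ²=33 → inactive
o2: d²=20 ≤ ρ²=33; F_rep = 16·(-2,-4)/20² = (-0.0800,-0.1600)
o3: d²=85 > ρ²=33 → inactive
o4: d²=197 > ρ²=33 → inactive
F = F_att + ΣF_rep = (2.9200,-0.1600)
Δp = p'−p = (0.2920,-0.0160); α = Δx/Fx = (73/250) / (73/25) = 1/10
check: Δy/Fy = (-2/125) / (-4/25) = 1/10 ✓

α = 1/10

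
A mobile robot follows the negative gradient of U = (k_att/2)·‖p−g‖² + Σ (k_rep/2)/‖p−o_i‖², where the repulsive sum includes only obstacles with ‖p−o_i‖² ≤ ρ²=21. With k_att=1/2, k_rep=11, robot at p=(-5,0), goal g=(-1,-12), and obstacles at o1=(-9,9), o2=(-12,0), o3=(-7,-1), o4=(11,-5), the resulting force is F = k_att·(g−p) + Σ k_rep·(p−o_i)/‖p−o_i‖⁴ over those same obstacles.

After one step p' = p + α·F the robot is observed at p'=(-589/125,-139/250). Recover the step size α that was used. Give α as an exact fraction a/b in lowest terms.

α = 1/10

F_att = 1/2·(g−p) = 1/2·(4,-12) = (2.0000,-6.0000)
o1: d²=97 > ρ²=21 → inactive
o2: d²=49 > ρ²=21 → inactive
o3: d²=5 ≤ ρ²=21; F_rep = 11·(2,1)/5² = (0.8800,0.4400)
o4: d²=281 > ρ²=21 → inactive
F = F_att + ΣF_rep = (2.8800,-5.5600)
Δp = p'−p = (0.2880,-0.5560); α = Δx/Fx = (36/125) / (72/25) = 1/10
check: Δy/Fy = (-139/250) / (-139/25) = 1/10 ✓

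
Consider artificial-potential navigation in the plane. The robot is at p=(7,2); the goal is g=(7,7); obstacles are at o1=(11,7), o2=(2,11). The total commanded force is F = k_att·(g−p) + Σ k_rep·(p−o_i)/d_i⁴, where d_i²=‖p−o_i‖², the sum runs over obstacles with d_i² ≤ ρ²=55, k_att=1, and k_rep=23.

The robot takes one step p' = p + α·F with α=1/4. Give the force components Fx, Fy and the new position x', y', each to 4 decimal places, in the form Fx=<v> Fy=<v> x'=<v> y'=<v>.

F_att = 1·(g−p) = 1·(0,5) = (0.0000,5.0000)
o1: d²=41 ≤ ρ²=55; F_rep = 23·(-4,-5)/41² = (-0.0547,-0.0684)
o2: d²=106 > ρ²=55 → inactive
F = F_att + ΣF_rep = (-0.0547,4.9316)
p' = p + 1/4·F = (6.9863,3.2329)

Fx=-0.0547 Fy=4.9316 x'=6.9863 y'=3.2329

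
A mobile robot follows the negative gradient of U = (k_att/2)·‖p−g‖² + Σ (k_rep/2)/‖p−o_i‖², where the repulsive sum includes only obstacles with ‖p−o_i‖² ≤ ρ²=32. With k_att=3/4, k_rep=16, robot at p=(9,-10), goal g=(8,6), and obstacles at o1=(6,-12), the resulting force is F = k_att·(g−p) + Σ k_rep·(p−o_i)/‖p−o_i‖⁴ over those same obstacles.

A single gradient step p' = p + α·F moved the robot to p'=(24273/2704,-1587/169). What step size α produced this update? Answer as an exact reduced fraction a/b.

α = 1/20

F_att = 3/4·(g−p) = 3/4·(-1,16) = (-0.7500,12.0000)
o1: d²=13 ≤ ρ²=32; F_rep = 16·(3,2)/13² = (0.2840,0.1893)
F = F_att + ΣF_rep = (-0.4660,12.1893)
Δp = p'−p = (-0.0233,0.6095); α = Δx/Fx = (-63/2704) / (-315/676) = 1/20
check: Δy/Fy = (103/169) / (2060/169) = 1/20 ✓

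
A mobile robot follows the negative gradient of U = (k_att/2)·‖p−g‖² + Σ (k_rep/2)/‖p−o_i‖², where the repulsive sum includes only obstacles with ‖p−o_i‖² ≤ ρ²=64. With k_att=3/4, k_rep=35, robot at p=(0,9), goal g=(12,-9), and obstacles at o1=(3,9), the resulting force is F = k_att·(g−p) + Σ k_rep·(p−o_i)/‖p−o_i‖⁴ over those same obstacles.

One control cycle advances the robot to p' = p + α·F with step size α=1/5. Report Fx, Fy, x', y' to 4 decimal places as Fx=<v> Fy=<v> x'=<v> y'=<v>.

Fx=7.7037 Fy=-13.5000 x'=1.5407 y'=6.3000

F_att = 3/4·(g−p) = 3/4·(12,-18) = (9.0000,-13.5000)
o1: d²=9 ≤ ρ²=64; F_rep = 35·(-3,0)/9² = (-1.2963,0.0000)
F = F_att + ΣF_rep = (7.7037,-13.5000)
p' = p + 1/5·F = (1.5407,6.3000)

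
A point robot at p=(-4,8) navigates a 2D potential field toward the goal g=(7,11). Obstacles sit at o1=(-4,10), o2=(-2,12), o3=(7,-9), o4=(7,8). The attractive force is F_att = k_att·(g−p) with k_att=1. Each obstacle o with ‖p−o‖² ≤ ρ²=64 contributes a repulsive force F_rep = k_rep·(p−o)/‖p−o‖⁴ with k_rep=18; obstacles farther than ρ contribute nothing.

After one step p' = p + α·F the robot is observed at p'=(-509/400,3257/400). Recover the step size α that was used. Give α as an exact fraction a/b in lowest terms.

F_att = 1·(g−p) = 1·(11,3) = (11.0000,3.0000)
o1: d²=4 ≤ ρ²=64; F_rep = 18·(0,-2)/4² = (0.0000,-2.2500)
o2: d²=20 ≤ ρ²=64; F_rep = 18·(-2,-4)/20² = (-0.0900,-0.1800)
o3: d²=410 > ρ²=64 → inactive
o4: d²=121 > ρ²=64 → inactive
F = F_att + ΣF_rep = (10.9100,0.5700)
Δp = p'−p = (2.7275,0.1425); α = Δx/Fx = (1091/400) / (1091/100) = 1/4
check: Δy/Fy = (57/400) / (57/100) = 1/4 ✓

α = 1/4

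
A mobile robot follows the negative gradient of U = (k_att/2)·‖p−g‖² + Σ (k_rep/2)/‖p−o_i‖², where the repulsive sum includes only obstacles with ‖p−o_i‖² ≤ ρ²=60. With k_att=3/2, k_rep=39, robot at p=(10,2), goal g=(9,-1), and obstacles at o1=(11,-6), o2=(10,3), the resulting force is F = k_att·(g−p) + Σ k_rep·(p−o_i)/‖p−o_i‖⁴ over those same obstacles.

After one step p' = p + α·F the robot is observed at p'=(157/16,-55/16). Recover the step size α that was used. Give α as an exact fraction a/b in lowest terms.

α = 1/8

F_att = 3/2·(g−p) = 3/2·(-1,-3) = (-1.5000,-4.5000)
o1: d²=65 > ρ²=60 → inactive
o2: d²=1 ≤ ρ²=60; F_rep = 39·(0,-1)/1² = (0.0000,-39.0000)
F = F_att + ΣF_rep = (-1.5000,-43.5000)
Δp = p'−p = (-0.1875,-5.4375); α = Δx/Fx = (-3/16) / (-3/2) = 1/8
check: Δy/Fy = (-87/16) / (-87/2) = 1/8 ✓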